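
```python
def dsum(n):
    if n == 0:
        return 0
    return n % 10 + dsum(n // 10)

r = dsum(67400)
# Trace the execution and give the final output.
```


dsum(67400)
= 0 + dsum(6740)
= 0 + 0 + dsum(674)
= 0 + 0 + 4 + dsum(67)
= 0 + 0 + 4 + 7 + dsum(6)
= 0 + 0 + 4 + 7 + 6 + dsum(0)
= 0 + 0 + 4 + 7 + 6 + 0
= 17


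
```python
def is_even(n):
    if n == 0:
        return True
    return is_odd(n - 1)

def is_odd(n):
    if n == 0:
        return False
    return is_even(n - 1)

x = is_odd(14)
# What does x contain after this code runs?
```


is_odd(14)
= is_even(13)
= is_odd(12)
= is_even(11)
= is_odd(10)
= is_even(9)
= is_odd(8)
= is_even(7)
= is_odd(6)
= is_even(5)
= is_odd(4)
= is_even(3)
= is_odd(2)
= is_even(1)
= is_odd(0)
n == 0: return False
= False


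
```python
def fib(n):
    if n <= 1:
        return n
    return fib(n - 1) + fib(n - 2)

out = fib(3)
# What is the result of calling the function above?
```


fib(3)
= fib(2) + fib(1)
Computing bottom-up: fib(0)=0, fib(1)=1, fib(2)=1, fib(3)=2
= 2


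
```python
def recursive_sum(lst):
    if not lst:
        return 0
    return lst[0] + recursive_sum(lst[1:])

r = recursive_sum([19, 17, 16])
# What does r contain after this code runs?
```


recursive_sum([19, 17, 16])
= 19 + recursive_sum([17, 16])
= 19 + 17 + recursive_sum([16])
= 19 + 17 + 16 + recursive_sum([])
= 19 + 17 + 16 + 0
= 52


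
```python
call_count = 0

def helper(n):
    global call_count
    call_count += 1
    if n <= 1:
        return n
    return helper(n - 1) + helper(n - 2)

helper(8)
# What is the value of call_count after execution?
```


helper(8) calls helper(7) and helper(6); each non-base call branches into two more.
Let C(k) = total number of calls made by helper(k), including the call to helper(k) itself.
Base cases: C(0) = 1, C(1) = 1
Recurrence: C(k) = 1 + C(k-1) + C(k-2)
  C(2) = 1 + C(1) + C(0) = 1 + 1 + 1 = 3
  C(3) = 1 + C(2) + C(1) = 1 + 3 + 1 = 5
  C(4) = 1 + C(3) + C(2) = 1 + 5 + 3 = 9
  C(5) = 1 + C(4) + C(3) = 1 + 9 + 5 = 15
  C(6) = 1 + C(5) + C(4) = 1 + 15 + 9 = 25
  C(7) = 1 + C(6) + C(5) = 1 + 25 + 15 = 41
  C(8) = 1 + C(7) + C(6) = 1 + 41 + 25 = 67
Total calls = C(8) = 67


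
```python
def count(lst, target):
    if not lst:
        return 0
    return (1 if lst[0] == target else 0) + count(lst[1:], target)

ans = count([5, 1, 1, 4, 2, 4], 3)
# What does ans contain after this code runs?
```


count([5, 1, 1, 4, 2, 4], 3)
lst[0]=5 != 3: 0 + count([1, 1, 4, 2, 4], 3)
lst[0]=1 != 3: 0 + count([1, 4, 2, 4], 3)
lst[0]=1 != 3: 0 + count([4, 2, 4], 3)
lst[0]=4 != 3: 0 + count([2, 4], 3)
lst[0]=2 != 3: 0 + count([4], 3)
lst[0]=4 != 3: 0 + count([], 3)
= 0


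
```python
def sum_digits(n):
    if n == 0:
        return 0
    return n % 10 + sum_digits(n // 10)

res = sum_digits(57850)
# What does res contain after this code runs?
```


sum_digits(57850)
= 0 + sum_digits(5785)
= 0 + 5 + sum_digits(578)
= 0 + 5 + 8 + sum_digits(57)
= 0 + 5 + 8 + 7 + sum_digits(5)
= 0 + 5 + 8 + 7 + 5 + sum_digits(0)
= 0 + 5 + 8 + 7 + 5 + 0
= 25


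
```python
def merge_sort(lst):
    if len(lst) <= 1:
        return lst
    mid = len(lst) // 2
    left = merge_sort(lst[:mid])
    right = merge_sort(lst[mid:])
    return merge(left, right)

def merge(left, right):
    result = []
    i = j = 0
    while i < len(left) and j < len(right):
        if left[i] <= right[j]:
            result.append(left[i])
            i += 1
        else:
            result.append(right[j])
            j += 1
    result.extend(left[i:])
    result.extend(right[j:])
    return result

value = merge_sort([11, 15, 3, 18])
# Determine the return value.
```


merge_sort([11, 15, 3, 18])
Split into [11, 15] and [3, 18]
Left sorted: [11, 15]
Right sorted: [3, 18]
Merge [11, 15] and [3, 18]
= [3, 11, 15, 18]


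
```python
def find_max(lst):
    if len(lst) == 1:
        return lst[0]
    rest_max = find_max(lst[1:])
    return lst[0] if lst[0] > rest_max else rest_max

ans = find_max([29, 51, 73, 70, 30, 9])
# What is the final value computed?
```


find_max([29, 51, 73, 70, 30, 9])
= compare 29 with find_max([51, 73, 70, 30, 9])
= compare 51 with find_max([73, 70, 30, 9])
= compare 73 with find_max([70, 30, 9])
= compare 70 with find_max([30, 9])
= compare 30 with find_max([9])
Base: find_max([9]) = 9
compare 30 with 9: max = 30
compare 70 with 30: max = 70
compare 73 with 70: max = 73
compare 51 with 73: max = 73
compare 29 with 73: max = 73
= 73


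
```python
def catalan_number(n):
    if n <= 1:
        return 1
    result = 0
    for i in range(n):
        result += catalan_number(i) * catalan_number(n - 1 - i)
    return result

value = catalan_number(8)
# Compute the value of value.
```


catalan_number(8)
= sum of catalan_number(i) * catalan_number(8-1-i) for i in 0..7
First compute sub-values bottom-up:
  catalan_number(0) = 1, catalan_number(1) = 1
  catalan_number(2) = 1*1 + 1*1 = 2
  catalan_number(3) = 1*2 + 1*1 + 2*1 = 5
  catalan_number(4) = 1*5 + 1*2 + 2*1 + 5*1 = 14
  catalan_number(5) = 1*14 + 1*5 + 2*2 + 5*1 + 14*1 = 42
  catalan_number(6) = 1*42 + 1*14 + 2*5 + 5*2 + 14*1 + 42*1 = 132
  catalan_number(7) = 1*132 + 1*42 + 2*14 + 5*5 + 14*2 + 42*1 + 132*1 = 429
Now catalan_number(8):
  catalan_number(0)*catalan_number(7) = 1*429 = 429
  catalan_number(1)*catalan_number(6) = 1*132 = 132
  catalan_number(2)*catalan_number(5) = 2*42 = 84
  catalan_number(3)*catalan_number(4) = 5*14 = 70
  catalan_number(4)*catalan_number(3) = 14*5 = 70
  catalan_number(5)*catalan_number(2) = 42*2 = 84
  catalan_number(6)*catalan_number(1) = 132*1 = 132
  catalan_number(7)*catalan_number(0) = 429*1 = 429
= 429 + 132 + 84 + 70 + 70 + 84 + 132 + 429
= 1430


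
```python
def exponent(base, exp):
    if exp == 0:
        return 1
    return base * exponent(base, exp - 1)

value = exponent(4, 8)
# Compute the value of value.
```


exponent(4, 8)
= 4 * exponent(4, 7)
= 4 * 4 * exponent(4, 6)
= 4 * 4 * 4 * exponent(4, 5)
= 4 * 4 * 4 * 4 * exponent(4, 4)
= 4 * 4 * 4 * 4 * 4 * exponent(4, 3)
= 4 * 4 * 4 * 4 * 4 * 4 * exponent(4, 2)
= 4 * 4 * 4 * 4 * 4 * 4 * 4 * exponent(4, 1)
= 4 * 4 * 4 * 4 * 4 * 4 * 4 * 4 * exponent(4, 0)
= 4 * 4 * 4 * 4 * 4 * 4 * 4 * 4 * 1
= 65536


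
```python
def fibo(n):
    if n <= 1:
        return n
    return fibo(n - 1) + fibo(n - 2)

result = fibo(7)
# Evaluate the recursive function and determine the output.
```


fibo(7)
= fibo(6) + fibo(5)
= (fibo(5) + fibo(4)) + fibo(5)
Computing bottom-up: fibo(0)=0, fibo(1)=1, fibo(2)=1, fibo(3)=2, fibo(4)=3, fibo(5)=5, fibo(6)=8, fibo(7)=13
= 13


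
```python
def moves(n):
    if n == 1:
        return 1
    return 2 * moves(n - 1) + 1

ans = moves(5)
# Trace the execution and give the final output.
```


moves(5)
= 2 * moves(4) + 1
= 2 * (2 * moves(3) + 1) + 1
= 2 * (2 * (2 * moves(2) + 1) + 1) + 1
= 2 * (2 * (2 * (2 * moves(1) + 1) + 1) + 1) + 1
Now compute bottom-up:
moves(1) = 1
moves(2) = 2 * 1 + 1 = 3
moves(3) = 2 * 3 + 1 = 7
moves(4) = 2 * 7 + 1 = 15
moves(5) = 2 * 15 + 1 = 31
= 31


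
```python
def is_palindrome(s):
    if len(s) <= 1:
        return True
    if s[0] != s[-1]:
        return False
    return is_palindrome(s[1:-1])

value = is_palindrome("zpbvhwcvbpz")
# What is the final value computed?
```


is_palindrome("zpbvhwcvbpz")
"zpbvhwcvbpz": s[0]='z' == s[-1]='z' -> is_palindrome("pbvhwcvbp")
"pbvhwcvbp": s[0]='p' == s[-1]='p' -> is_palindrome("bvhwcvb")
"bvhwcvb": s[0]='b' == s[-1]='b' -> is_palindrome("vhwcv")
"vhwcv": s[0]='v' == s[-1]='v' -> is_palindrome("hwc")
"hwc": s[0]='h' != s[-1]='c' -> False
= False


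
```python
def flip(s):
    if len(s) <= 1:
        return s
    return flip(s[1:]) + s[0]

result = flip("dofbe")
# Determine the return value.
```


flip("dofbe")
= flip("ofbe") + "d"
= flip("fbe") + "o" + "d"
= flip("be") + "f" + "o" + "d"
= flip("e") + "b" + "f" + "o" + "d"
= "e" + "b" + "f" + "o" + "d"
= "ebfod"


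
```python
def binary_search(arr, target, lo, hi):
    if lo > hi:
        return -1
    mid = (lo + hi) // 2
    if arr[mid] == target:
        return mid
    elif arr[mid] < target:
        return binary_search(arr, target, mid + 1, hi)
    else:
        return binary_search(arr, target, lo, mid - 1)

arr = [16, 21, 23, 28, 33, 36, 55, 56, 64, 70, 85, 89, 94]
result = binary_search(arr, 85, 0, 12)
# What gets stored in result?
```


binary_search(arr, 85, 0, 12)
lo=0, hi=12, mid=6, arr[mid]=55
55 < 85, search right half
lo=7, hi=12, mid=9, arr[mid]=70
70 < 85, search right half
lo=10, hi=12, mid=11, arr[mid]=89
89 > 85, search left half
lo=10, hi=10, mid=10, arr[mid]=85
arr[10] == 85, found at index 10
= 10


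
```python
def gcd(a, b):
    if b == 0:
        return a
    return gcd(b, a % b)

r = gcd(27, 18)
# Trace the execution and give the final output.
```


gcd(27, 18)
= gcd(18, 27 % 18) = gcd(18, 9)
= gcd(9, 18 % 9) = gcd(9, 0)
b == 0, return a = 9


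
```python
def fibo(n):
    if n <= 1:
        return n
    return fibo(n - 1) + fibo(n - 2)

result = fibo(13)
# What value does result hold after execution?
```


fibo(13)
= fibo(12) + fibo(11)
= (fibo(11) + fibo(10)) + fibo(11)
Computing bottom-up: fibo(0)=0, fibo(1)=1, fibo(2)=1, fibo(3)=2, fibo(4)=3, fibo(5)=5, fibo(6)=8, fibo(7)=13, fibo(8)=21, fibo(9)=34, fibo(10)=55, fibo(11)=89, fibo(12)=144, fibo(13)=233
= 233


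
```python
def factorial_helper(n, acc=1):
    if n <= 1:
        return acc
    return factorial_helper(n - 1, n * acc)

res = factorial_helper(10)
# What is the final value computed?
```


factorial_helper(10, 1)
= factorial_helper(9, 10 * 1) = factorial_helper(9, 10)
= factorial_helper(8, 9 * 10) = factorial_helper(8, 90)
= factorial_helper(7, 8 * 90) = factorial_helper(7, 720)
= factorial_helper(6, 7 * 720) = factorial_helper(6, 5040)
= factorial_helper(5, 6 * 5040) = factorial_helper(5, 30240)
= factorial_helper(4, 5 * 30240) = factorial_helper(4, 151200)
= factorial_helper(3, 4 * 151200) = factorial_helper(3, 604800)
= factorial_helper(2, 3 * 604800) = factorial_helper(2, 1814400)
= factorial_helper(1, 2 * 1814400) = factorial_helper(1, 3628800)
n <= 1, return acc = 3628800


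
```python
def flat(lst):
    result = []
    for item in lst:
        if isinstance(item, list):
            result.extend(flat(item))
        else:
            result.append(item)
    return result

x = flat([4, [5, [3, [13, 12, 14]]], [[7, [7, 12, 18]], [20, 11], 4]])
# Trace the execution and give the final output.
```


flat([4, [5, [3, [13, 12, 14]]], [[7, [7, 12, 18]], [20, 11], 4]])
Processing each element:
  4 is not a list -> append 4
  [5, [3, [13, 12, 14]]] is a list -> flat recursively -> [5, 3, 13, 12, 14]
  [[7, [7, 12, 18]], [20, 11], 4] is a list -> flat recursively -> [7, 7, 12, 18, 20, 11, 4]
= [4, 5, 3, 13, 12, 14, 7, 7, 12, 18, 20, 11, 4]


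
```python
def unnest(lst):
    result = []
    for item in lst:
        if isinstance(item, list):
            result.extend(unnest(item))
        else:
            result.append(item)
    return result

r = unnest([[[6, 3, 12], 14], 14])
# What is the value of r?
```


unnest([[[6, 3, 12], 14], 14])
Processing each element:
  [[6, 3, 12], 14] is a list -> unnest recursively -> [6, 3, 12, 14]
  14 is not a list -> append 14
= [6, 3, 12, 14, 14]


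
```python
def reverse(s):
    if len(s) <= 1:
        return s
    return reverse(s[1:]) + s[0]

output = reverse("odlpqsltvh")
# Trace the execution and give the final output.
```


reverse("odlpqsltvh")
= reverse("dlpqsltvh") + "o"
= reverse("lpqsltvh") + "d" + "o"
= reverse("pqsltvh") + "l" + "d" + "o"
= reverse("qsltvh") + "p" + "l" + "d" + "o"
= reverse("sltvh") + "q" + "p" + "l" + "d" + "o"
= reverse("ltvh") + "s" + "q" + "p" + "l" + "d" + "o"
= reverse("tvh") + "l" + "s" + "q" + "p" + "l" + "d" + "o"
= reverse("vh") + "t" + "l" + "s" + "q" + "p" + "l" + "d" + "o"
= reverse("h") + "v" + "t" + "l" + "s" + "q" + "p" + "l" + "d" + "o"
= "h" + "v" + "t" + "l" + "s" + "q" + "p" + "l" + "d" + "o"
= "hvtlsqpldo"


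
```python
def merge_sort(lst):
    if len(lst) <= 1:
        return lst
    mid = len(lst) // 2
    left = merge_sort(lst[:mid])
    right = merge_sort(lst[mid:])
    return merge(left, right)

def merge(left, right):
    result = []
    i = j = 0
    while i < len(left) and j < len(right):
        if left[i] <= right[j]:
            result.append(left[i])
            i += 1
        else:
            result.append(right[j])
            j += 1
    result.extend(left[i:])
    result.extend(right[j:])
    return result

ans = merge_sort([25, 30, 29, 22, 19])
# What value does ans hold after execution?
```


merge_sort([25, 30, 29, 22, 19])
Split into [25, 30] and [29, 22, 19]
Left sorted: [25, 30]
Right sorted: [19, 22, 29]
Merge [25, 30] and [19, 22, 29]
= [19, 22, 25, 29, 30]


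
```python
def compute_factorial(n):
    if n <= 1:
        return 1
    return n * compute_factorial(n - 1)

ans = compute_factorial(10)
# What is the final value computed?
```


compute_factorial(10)
= 10 * compute_factorial(9)
= 10 * 9 * compute_factorial(8)
= 10 * 9 * 8 * compute_factorial(7)
= 10 * 9 * 8 * 7 * compute_factorial(6)
= 10 * 9 * 8 * 7 * 6 * compute_factorial(5)
= 10 * 9 * 8 * 7 * 6 * 5 * compute_factorial(4)
= 10 * 9 * 8 * 7 * 6 * 5 * 4 * compute_factorial(3)
= 10 * 9 * 8 * 7 * 6 * 5 * 4 * 3 * compute_factorial(2)
= 10 * 9 * 8 * 7 * 6 * 5 * 4 * 3 * 2 * compute_factorial(1)
= 10 * 9 * 8 * 7 * 6 * 5 * 4 * 3 * 2 * 1
= 3628800


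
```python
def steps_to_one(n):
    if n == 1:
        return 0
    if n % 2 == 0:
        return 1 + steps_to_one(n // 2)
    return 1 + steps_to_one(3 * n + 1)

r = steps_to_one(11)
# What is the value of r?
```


steps_to_one(11)
11 is odd -> 3*11+1 = 34 -> steps_to_one(34)
34 is even -> steps_to_one(17)
17 is odd -> 3*17+1 = 52 -> steps_to_one(52)
52 is even -> steps_to_one(26)
26 is even -> steps_to_one(13)
13 is odd -> 3*13+1 = 40 -> steps_to_one(40)
40 is even -> steps_to_one(20)
20 is even -> steps_to_one(10)
10 is even -> steps_to_one(5)
5 is odd -> 3*5+1 = 16 -> steps_to_one(16)
16 is even -> steps_to_one(8)
8 is even -> steps_to_one(4)
4 is even -> steps_to_one(2)
2 is even -> steps_to_one(1)
Reached 1 after 14 steps
= 14


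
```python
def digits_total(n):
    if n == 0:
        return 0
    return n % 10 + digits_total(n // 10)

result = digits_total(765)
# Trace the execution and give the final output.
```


digits_total(765)
= 5 + digits_total(76)
= 5 + 6 + digits_total(7)
= 5 + 6 + 7 + digits_total(0)
= 5 + 6 + 7 + 0
= 18


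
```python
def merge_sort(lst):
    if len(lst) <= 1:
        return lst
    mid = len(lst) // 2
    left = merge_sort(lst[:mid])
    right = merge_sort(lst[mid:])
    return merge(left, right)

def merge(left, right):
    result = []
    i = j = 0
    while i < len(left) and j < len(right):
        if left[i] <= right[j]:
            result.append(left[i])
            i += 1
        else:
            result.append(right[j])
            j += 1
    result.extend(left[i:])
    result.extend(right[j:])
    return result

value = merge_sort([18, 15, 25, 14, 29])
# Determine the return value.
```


merge_sort([18, 15, 25, 14, 29])
Split into [18, 15] and [25, 14, 29]
Left sorted: [15, 18]
Right sorted: [14, 25, 29]
Merge [15, 18] and [14, 25, 29]
= [14, 15, 18, 25, 29]


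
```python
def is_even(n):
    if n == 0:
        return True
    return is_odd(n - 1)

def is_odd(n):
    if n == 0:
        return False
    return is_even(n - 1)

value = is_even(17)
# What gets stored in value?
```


is_even(17)
= is_odd(16)
= is_even(15)
= is_odd(14)
= is_even(13)
= is_odd(12)
= is_even(11)
= is_odd(10)
= is_even(9)
= is_odd(8)
= is_even(7)
= is_odd(6)
= is_even(5)
= is_odd(4)
= is_even(3)
= is_odd(2)
= is_even(1)
= is_odd(0)
n == 0: return False
= False


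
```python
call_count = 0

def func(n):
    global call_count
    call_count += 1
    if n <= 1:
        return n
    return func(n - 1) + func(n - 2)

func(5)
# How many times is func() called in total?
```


func(5) calls func(4) and func(3); each non-base call branches into two more.
Let C(k) = total number of calls made by func(k), including the call to func(k) itself.
Base cases: C(0) = 1, C(1) = 1
Recurrence: C(k) = 1 + C(k-1) + C(k-2)
  C(2) = 1 + C(1) + C(0) = 1 + 1 + 1 = 3
  C(3) = 1 + C(2) + C(1) = 1 + 3 + 1 = 5
  C(4) = 1 + C(3) + C(2) = 1 + 5 + 3 = 9
  C(5) = 1 + C(4) + C(3) = 1 + 9 + 5 = 15
Total calls = C(5) = 15


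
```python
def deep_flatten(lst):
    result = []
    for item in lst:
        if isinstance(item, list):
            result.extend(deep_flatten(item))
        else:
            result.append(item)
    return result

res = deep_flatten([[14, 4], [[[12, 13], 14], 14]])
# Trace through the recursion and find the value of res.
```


deep_flatten([[14, 4], [[[12, 13], 14], 14]])
Processing each element:
  [14, 4] is a list -> deep_flatten recursively -> [14, 4]
  [[[12, 13], 14], 14] is a list -> deep_flatten recursively -> [12, 13, 14, 14]
= [14, 4, 12, 13, 14, 14]


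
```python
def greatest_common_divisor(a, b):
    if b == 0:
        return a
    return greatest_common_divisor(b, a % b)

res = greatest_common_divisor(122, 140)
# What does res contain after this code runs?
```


greatest_common_divisor(122, 140)
= greatest_common_divisor(140, 122 % 140) = greatest_common_divisor(140, 122)
= greatest_common_divisor(122, 140 % 122) = greatest_common_divisor(122, 18)
= greatest_common_divisor(18, 122 % 18) = greatest_common_divisor(18, 14)
= greatest_common_divisor(14, 18 % 14) = greatest_common_divisor(14, 4)
= greatest_common_divisor(4, 14 % 4) = greatest_common_divisor(4, 2)
= greatest_common_divisor(2, 4 % 2) = greatest_common_divisor(2, 0)
b == 0, return a = 2


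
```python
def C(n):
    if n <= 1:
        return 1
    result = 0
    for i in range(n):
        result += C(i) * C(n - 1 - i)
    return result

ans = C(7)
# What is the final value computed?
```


C(7)
= sum of C(i) * C(7-1-i) for i in 0..6
First compute sub-values bottom-up:
  C(0) = 1, C(1) = 1
  C(2) = 1*1 + 1*1 = 2
  C(3) = 1*2 + 1*1 + 2*1 = 5
  C(4) = 1*5 + 1*2 + 2*1 + 5*1 = 14
  C(5) = 1*14 + 1*5 + 2*2 + 5*1 + 14*1 = 42
  C(6) = 1*42 + 1*14 + 2*5 + 5*2 + 14*1 + 42*1 = 132
Now C(7):
  C(0)*C(6) = 1*132 = 132
  C(1)*C(5) = 1*42 = 42
  C(2)*C(4) = 2*14 = 28
  C(3)*C(3) = 5*5 = 25
  C(4)*C(2) = 14*2 = 28
  C(5)*C(1) = 42*1 = 42
  C(6)*C(0) = 132*1 = 132
= 132 + 42 + 28 + 25 + 28 + 42 + 132
= 429


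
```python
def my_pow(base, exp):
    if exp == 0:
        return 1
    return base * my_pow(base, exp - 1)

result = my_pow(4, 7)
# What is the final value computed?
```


my_pow(4, 7)
= 4 * my_pow(4, 6)
= 4 * 4 * my_pow(4, 5)
= 4 * 4 * 4 * my_pow(4, 4)
= 4 * 4 * 4 * 4 * my_pow(4, 3)
= 4 * 4 * 4 * 4 * 4 * my_pow(4, 2)
= 4 * 4 * 4 * 4 * 4 * 4 * my_pow(4, 1)
= 4 * 4 * 4 * 4 * 4 * 4 * 4 * my_pow(4, 0)
= 4 * 4 * 4 * 4 * 4 * 4 * 4 * 1
= 16384


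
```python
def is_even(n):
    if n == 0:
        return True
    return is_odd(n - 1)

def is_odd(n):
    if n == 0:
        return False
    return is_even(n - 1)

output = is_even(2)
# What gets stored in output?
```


is_even(2)
= is_odd(1)
= is_even(0)
n == 0: return True
= True


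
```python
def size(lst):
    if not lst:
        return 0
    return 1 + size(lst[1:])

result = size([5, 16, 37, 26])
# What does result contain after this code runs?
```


size([5, 16, 37, 26])
= 1 + size([16, 37, 26])
= 1 + 1 + size([37, 26])
= 1 + 1 + 1 + size([26])
= 1 + 1 + 1 + 1 + size([])
= 1 + 1 + 1 + 1 + 0
= 4


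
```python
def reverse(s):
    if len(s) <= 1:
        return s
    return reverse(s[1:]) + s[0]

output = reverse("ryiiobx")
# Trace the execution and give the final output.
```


reverse("ryiiobx")
= reverse("yiiobx") + "r"
= reverse("iiobx") + "y" + "r"
= reverse("iobx") + "i" + "y" + "r"
= reverse("obx") + "i" + "i" + "y" + "r"
= reverse("bx") + "o" + "i" + "i" + "y" + "r"
= reverse("x") + "b" + "o" + "i" + "i" + "y" + "r"
= "x" + "b" + "o" + "i" + "i" + "y" + "r"
= "xboiiyr"


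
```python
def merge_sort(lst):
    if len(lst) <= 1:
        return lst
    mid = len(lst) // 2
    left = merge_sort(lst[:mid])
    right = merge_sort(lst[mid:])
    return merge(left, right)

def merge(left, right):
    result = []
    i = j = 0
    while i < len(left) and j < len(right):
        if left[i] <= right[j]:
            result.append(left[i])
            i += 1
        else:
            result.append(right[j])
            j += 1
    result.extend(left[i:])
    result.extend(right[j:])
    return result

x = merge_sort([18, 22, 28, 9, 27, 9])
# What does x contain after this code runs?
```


merge_sort([18, 22, 28, 9, 27, 9])
Split into [18, 22, 28] and [9, 27, 9]
Left sorted: [18, 22, 28]
Right sorted: [9, 9, 27]
Merge [18, 22, 28] and [9, 9, 27]
= [9, 9, 18, 22, 27, 28]


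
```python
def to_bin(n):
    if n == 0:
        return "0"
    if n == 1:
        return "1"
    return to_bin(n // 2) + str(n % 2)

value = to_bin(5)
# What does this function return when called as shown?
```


to_bin(5)
= to_bin(2) + "1"
= to_bin(1) + "0" + "1"
= "1" + "0" + "1"
= "101"


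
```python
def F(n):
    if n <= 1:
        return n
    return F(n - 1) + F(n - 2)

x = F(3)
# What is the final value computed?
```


F(3)
= F(2) + F(1)
Computing bottom-up: F(0)=0, F(1)=1, F(2)=1, F(3)=2
= 2


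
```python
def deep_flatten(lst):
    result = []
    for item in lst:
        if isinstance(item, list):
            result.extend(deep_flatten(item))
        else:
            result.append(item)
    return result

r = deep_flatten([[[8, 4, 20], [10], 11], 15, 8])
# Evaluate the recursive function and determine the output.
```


deep_flatten([[[8, 4, 20], [10], 11], 15, 8])
Processing each element:
  [[8, 4, 20], [10], 11] is a list -> deep_flatten recursively -> [8, 4, 20, 10, 11]
  15 is not a list -> append 15
  8 is not a list -> append 8
= [8, 4, 20, 10, 11, 15, 8]


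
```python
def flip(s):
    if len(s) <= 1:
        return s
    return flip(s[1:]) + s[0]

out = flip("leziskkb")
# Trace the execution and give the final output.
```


flip("leziskkb")
= flip("eziskkb") + "l"
= flip("ziskkb") + "e" + "l"
= flip("iskkb") + "z" + "e" + "l"
= flip("skkb") + "i" + "z" + "e" + "l"
= flip("kkb") + "s" + "i" + "z" + "e" + "l"
= flip("kb") + "k" + "s" + "i" + "z" + "e" + "l"
= flip("b") + "k" + "k" + "s" + "i" + "z" + "e" + "l"
= "b" + "k" + "k" + "s" + "i" + "z" + "e" + "l"
= "bkksizel"


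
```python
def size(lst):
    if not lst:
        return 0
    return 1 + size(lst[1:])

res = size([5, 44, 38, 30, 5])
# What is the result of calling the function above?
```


size([5, 44, 38, 30, 5])
= 1 + size([44, 38, 30, 5])
= 1 + 1 + size([38, 30, 5])
= 1 + 1 + 1 + size([30, 5])
= 1 + 1 + 1 + 1 + size([5])
= 1 + 1 + 1 + 1 + 1 + size([])
= 1 + 1 + 1 + 1 + 1 + 0
= 5


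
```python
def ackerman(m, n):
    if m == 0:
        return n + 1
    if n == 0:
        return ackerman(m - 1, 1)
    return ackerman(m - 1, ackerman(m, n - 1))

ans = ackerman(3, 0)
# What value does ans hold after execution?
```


ackerman(3, 0)
n == 0: return ackerman(2, 1)
= ackerman(2, 1) = 5
= 5


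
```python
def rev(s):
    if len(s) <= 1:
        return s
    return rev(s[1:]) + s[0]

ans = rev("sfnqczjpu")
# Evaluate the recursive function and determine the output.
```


rev("sfnqczjpu")
= rev("fnqczjpu") + "s"
= rev("nqczjpu") + "f" + "s"
= rev("qczjpu") + "n" + "f" + "s"
= rev("czjpu") + "q" + "n" + "f" + "s"
= rev("zjpu") + "c" + "q" + "n" + "f" + "s"
= rev("jpu") + "z" + "c" + "q" + "n" + "f" + "s"
= rev("pu") + "j" + "z" + "c" + "q" + "n" + "f" + "s"
= rev("u") + "p" + "j" + "z" + "c" + "q" + "n" + "f" + "s"
= "u" + "p" + "j" + "z" + "c" + "q" + "n" + "f" + "s"
= "upjzcqnfs"


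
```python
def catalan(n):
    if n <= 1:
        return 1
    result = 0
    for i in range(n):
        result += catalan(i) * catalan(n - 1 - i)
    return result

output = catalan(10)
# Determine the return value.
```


catalan(10)
= sum of catalan(i) * catalan(10-1-i) for i in 0..9
First compute sub-values bottom-up:
  catalan(0) = 1, catalan(1) = 1
  catalan(2) = 1*1 + 1*1 = 2
  catalan(3) = 1*2 + 1*1 + 2*1 = 5
  catalan(4) = 1*5 + 1*2 + 2*1 + 5*1 = 14
  catalan(5) = 1*14 + 1*5 + 2*2 + 5*1 + 14*1 = 42
  catalan(6) = 1*42 + 1*14 + 2*5 + 5*2 + 14*1 + 42*1 = 132
  catalan(7) = 1*132 + 1*42 + 2*14 + 5*5 + 14*2 + 42*1 + 132*1 = 429
  catalan(8) = 1*429 + 1*132 + 2*42 + 5*14 + 14*5 + 42*2 + 132*1 + 429*1 = 1430
  catalan(9) = 1*1430 + 1*429 + 2*132 + 5*42 + 14*14 + 42*5 + 132*2 + 429*1 + 1430*1 = 4862
Now catalan(10):
  catalan(0)*catalan(9) = 1*4862 = 4862
  catalan(1)*catalan(8) = 1*1430 = 1430
  catalan(2)*catalan(7) = 2*429 = 858
  catalan(3)*catalan(6) = 5*132 = 660
  catalan(4)*catalan(5) = 14*42 = 588
  catalan(5)*catalan(4) = 42*14 = 588
  catalan(6)*catalan(3) = 132*5 = 660
  catalan(7)*catalan(2) = 429*2 = 858
  catalan(8)*catalan(1) = 1430*1 = 1430
  catalan(9)*catalan(0) = 4862*1 = 4862
= 4862 + 1430 + 858 + 660 + 588 + 588 + 660 + 858 + 1430 + 4862
= 16796


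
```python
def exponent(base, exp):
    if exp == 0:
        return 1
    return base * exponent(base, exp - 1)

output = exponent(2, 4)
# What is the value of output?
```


exponent(2, 4)
= 2 * exponent(2, 3)
= 2 * 2 * exponent(2, 2)
= 2 * 2 * 2 * exponent(2, 1)
= 2 * 2 * 2 * 2 * exponent(2, 0)
= 2 * 2 * 2 * 2 * 1
= 16


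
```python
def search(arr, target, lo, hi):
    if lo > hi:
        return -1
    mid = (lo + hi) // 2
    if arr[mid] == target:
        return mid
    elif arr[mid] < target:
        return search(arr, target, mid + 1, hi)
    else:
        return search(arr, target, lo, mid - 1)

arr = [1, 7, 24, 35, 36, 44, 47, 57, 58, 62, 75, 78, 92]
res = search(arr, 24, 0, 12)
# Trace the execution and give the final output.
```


search(arr, 24, 0, 12)
lo=0, hi=12, mid=6, arr[mid]=47
47 > 24, search left half
lo=0, hi=5, mid=2, arr[mid]=24
arr[2] == 24, found at index 2
= 2


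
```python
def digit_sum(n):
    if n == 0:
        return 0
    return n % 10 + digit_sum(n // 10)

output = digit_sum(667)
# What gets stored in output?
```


digit_sum(667)
= 7 + digit_sum(66)
= 7 + 6 + digit_sum(6)
= 7 + 6 + 6 + digit_sum(0)
= 7 + 6 + 6 + 0
= 19


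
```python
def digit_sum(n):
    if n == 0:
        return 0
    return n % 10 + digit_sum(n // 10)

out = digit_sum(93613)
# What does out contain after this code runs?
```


digit_sum(93613)
= 3 + digit_sum(9361)
= 3 + 1 + digit_sum(936)
= 3 + 1 + 6 + digit_sum(93)
= 3 + 1 + 6 + 3 + digit_sum(9)
= 3 + 1 + 6 + 3 + 9 + digit_sum(0)
= 3 + 1 + 6 + 3 + 9 + 0
= 22


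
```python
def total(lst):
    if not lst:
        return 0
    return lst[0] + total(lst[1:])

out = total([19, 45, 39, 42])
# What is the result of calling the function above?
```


total([19, 45, 39, 42])
= 19 + total([45, 39, 42])
= 19 + 45 + total([39, 42])
= 19 + 45 + 39 + total([42])
= 19 + 45 + 39 + 42 + total([])
= 19 + 45 + 39 + 42 + 0
= 145


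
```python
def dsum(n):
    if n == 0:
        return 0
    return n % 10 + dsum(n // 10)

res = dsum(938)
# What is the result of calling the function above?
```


dsum(938)
= 8 + dsum(93)
= 8 + 3 + dsum(9)
= 8 + 3 + 9 + dsum(0)
= 8 + 3 + 9 + 0
= 20


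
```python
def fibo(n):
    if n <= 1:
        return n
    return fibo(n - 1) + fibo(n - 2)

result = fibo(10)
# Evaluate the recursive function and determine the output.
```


fibo(10)
= fibo(9) + fibo(8)
= (fibo(8) + fibo(7)) + fibo(8)
Computing bottom-up: fibo(0)=0, fibo(1)=1, fibo(2)=1, fibo(3)=2, fibo(4)=3, fibo(5)=5, fibo(6)=8, fibo(7)=13, fibo(8)=21, fibo(9)=34, fibo(10)=55
= 55


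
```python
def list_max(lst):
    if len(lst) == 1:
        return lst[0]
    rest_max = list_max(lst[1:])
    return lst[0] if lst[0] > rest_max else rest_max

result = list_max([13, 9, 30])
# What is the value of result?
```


list_max([13, 9, 30])
= compare 13 with list_max([9, 30])
= compare 9 with list_max([30])
Base: list_max([30]) = 30
compare 9 with 30: max = 30
compare 13 with 30: max = 30
= 30


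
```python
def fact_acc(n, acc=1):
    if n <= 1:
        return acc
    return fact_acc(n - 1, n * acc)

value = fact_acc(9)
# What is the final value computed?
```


fact_acc(9, 1)
= fact_acc(8, 9 * 1) = fact_acc(8, 9)
= fact_acc(7, 8 * 9) = fact_acc(7, 72)
= fact_acc(6, 7 * 72) = fact_acc(6, 504)
= fact_acc(5, 6 * 504) = fact_acc(5, 3024)
= fact_acc(4, 5 * 3024) = fact_acc(4, 15120)
= fact_acc(3, 4 * 15120) = fact_acc(3, 60480)
= fact_acc(2, 3 * 60480) = fact_acc(2, 181440)
= fact_acc(1, 2 * 181440) = fact_acc(1, 362880)
n <= 1, return acc = 362880


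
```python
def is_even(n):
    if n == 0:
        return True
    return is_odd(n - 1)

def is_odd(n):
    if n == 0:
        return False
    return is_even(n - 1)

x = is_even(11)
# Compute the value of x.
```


is_even(11)
= is_odd(10)
= is_even(9)
= is_odd(8)
= is_even(7)
= is_odd(6)
= is_even(5)
= is_odd(4)
= is_even(3)
= is_odd(2)
= is_even(1)
= is_odd(0)
n == 0: return False
= False


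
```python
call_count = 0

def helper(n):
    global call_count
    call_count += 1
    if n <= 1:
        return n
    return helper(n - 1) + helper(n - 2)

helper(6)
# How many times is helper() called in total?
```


helper(6) calls helper(5) and helper(4); each non-base call branches into two more.
Let C(k) = total number of calls made by helper(k), including the call to helper(k) itself.
Base cases: C(0) = 1, C(1) = 1
Recurrence: C(k) = 1 + C(k-1) + C(k-2)
  C(2) = 1 + C(1) + C(0) = 1 + 1 + 1 = 3
  C(3) = 1 + C(2) + C(1) = 1 + 3 + 1 = 5
  C(4) = 1 + C(3) + C(2) = 1 + 5 + 3 = 9
  C(5) = 1 + C(4) + C(3) = 1 + 9 + 5 = 15
  C(6) = 1 + C(5) + C(4) = 1 + 15 + 9 = 25
Total calls = C(6) = 25


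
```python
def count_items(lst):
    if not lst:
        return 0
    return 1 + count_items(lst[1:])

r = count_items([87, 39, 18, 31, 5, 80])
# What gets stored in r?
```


count_items([87, 39, 18, 31, 5, 80])
= 1 + count_items([39, 18, 31, 5, 80])
= 1 + 1 + count_items([18, 31, 5, 80])
= 1 + 1 + 1 + count_items([31, 5, 80])
= 1 + 1 + 1 + 1 + count_items([5, 80])
= 1 + 1 + 1 + 1 + 1 + count_items([80])
= 1 + 1 + 1 + 1 + 1 + 1 + count_items([])
= 1 + 1 + 1 + 1 + 1 + 1 + 0
= 6


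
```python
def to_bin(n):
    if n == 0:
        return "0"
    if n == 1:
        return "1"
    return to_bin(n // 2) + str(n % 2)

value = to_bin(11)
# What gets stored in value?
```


to_bin(11)
= to_bin(5) + "1"
= to_bin(2) + "1" + "1"
= to_bin(1) + "0" + "1" + "1"
= "1" + "0" + "1" + "1"
= "1011"


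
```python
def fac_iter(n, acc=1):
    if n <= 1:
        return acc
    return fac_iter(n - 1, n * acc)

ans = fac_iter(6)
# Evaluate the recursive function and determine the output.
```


fac_iter(6, 1)
= fac_iter(5, 6 * 1) = fac_iter(5, 6)
= fac_iter(4, 5 * 6) = fac_iter(4, 30)
= fac_iter(3, 4 * 30) = fac_iter(3, 120)
= fac_iter(2, 3 * 120) = fac_iter(2, 360)
= fac_iter(1, 2 * 360) = fac_iter(1, 720)
n <= 1, return acc = 720


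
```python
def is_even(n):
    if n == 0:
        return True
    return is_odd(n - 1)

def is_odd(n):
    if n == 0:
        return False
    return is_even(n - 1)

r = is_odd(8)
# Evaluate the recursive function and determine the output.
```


is_odd(8)
= is_even(7)
= is_odd(6)
= is_even(5)
= is_odd(4)
= is_even(3)
= is_odd(2)
= is_even(1)
= is_odd(0)
n == 0: return False
= False


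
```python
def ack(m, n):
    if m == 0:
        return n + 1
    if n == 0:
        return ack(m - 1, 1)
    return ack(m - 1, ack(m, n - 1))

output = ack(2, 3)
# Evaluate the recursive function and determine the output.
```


ack(2, 3)
= ack(1, ack(2, 2))
First compute ack(2, 2) = 7
= ack(1, 7)
= 9


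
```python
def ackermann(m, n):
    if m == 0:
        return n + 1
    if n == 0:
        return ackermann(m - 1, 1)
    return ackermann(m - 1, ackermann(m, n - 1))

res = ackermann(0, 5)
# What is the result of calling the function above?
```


ackermann(0, 5)
m == 0: return 5 + 1 = 6
= 6


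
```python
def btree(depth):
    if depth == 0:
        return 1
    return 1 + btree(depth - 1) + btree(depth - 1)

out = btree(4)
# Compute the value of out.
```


btree(4)
= 1 + btree(3) + btree(3)
= 1 + 2 * btree(3)
btree(k) = 2^(k+1) - 1
btree(0) = 1
btree(1) = 3
btree(2) = 7
btree(3) = 15
btree(4) = 31
btree(4) = 2^5 - 1 = 31


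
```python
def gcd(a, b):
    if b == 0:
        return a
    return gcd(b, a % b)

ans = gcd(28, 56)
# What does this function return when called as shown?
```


gcd(28, 56)
= gcd(56, 28 % 56) = gcd(56, 28)
= gcd(28, 56 % 28) = gcd(28, 0)
b == 0, return a = 28


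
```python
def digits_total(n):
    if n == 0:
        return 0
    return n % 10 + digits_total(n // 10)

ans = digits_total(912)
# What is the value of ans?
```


digits_total(912)
= 2 + digits_total(91)
= 2 + 1 + digits_total(9)
= 2 + 1 + 9 + digits_total(0)
= 2 + 1 + 9 + 0
= 12


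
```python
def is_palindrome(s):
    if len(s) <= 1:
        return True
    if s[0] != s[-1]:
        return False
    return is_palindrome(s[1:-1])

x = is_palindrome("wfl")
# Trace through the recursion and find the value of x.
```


is_palindrome("wfl")
"wfl": s[0]='w' != s[-1]='l' -> False
= False


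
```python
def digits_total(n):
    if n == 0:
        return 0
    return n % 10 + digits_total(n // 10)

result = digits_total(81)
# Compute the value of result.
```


digits_total(81)
= 1 + digits_total(8)
= 1 + 8 + digits_total(0)
= 1 + 8 + 0
= 9


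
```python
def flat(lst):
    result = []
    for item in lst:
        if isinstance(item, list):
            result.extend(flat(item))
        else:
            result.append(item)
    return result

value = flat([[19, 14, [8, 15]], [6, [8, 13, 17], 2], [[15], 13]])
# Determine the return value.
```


flat([[19, 14, [8, 15]], [6, [8, 13, 17], 2], [[15], 13]])
Processing each element:
  [19, 14, [8, 15]] is a list -> flat recursively -> [19, 14, 8, 15]
  [6, [8, 13, 17], 2] is a list -> flat recursively -> [6, 8, 13, 17, 2]
  [[15], 13] is a list -> flat recursively -> [15, 13]
= [19, 14, 8, 15, 6, 8, 13, 17, 2, 15, 13]


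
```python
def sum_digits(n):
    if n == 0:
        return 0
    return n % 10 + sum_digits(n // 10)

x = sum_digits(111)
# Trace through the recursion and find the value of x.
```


sum_digits(111)
= 1 + sum_digits(11)
= 1 + 1 + sum_digits(1)
= 1 + 1 + 1 + sum_digits(0)
= 1 + 1 + 1 + 0
= 3


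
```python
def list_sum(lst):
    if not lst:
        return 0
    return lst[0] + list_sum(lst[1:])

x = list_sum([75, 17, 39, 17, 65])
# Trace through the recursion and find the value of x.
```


list_sum([75, 17, 39, 17, 65])
= 75 + list_sum([17, 39, 17, 65])
= 75 + 17 + list_sum([39, 17, 65])
= 75 + 17 + 39 + list_sum([17, 65])
= 75 + 17 + 39 + 17 + list_sum([65])
= 75 + 17 + 39 + 17 + 65 + list_sum([])
= 75 + 17 + 39 + 17 + 65 + 0
= 213


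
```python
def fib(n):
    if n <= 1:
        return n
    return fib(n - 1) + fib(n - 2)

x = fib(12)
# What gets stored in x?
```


fib(12)
= fib(11) + fib(10)
= (fib(10) + fib(9)) + fib(10)
Computing bottom-up: fib(0)=0, fib(1)=1, fib(2)=1, fib(3)=2, fib(4)=3, fib(5)=5, fib(6)=8, fib(7)=13, fib(8)=21, fib(9)=34, fib(10)=55, fib(11)=89, fib(12)=144
= 144


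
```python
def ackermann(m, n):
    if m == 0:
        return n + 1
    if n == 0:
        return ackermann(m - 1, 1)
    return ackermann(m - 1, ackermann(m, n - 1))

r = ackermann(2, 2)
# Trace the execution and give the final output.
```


ackermann(2, 2)
= ackermann(1, ackermann(2, 1))
First compute ackermann(2, 1) = 5
= ackermann(1, 5)
= 7


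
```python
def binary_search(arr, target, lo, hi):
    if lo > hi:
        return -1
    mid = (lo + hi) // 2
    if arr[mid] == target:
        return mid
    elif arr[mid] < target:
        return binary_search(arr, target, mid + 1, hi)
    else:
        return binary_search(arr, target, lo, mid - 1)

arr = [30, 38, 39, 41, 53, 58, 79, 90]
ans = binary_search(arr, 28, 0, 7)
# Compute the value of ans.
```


binary_search(arr, 28, 0, 7)
lo=0, hi=7, mid=3, arr[mid]=41
41 > 28, search left half
lo=0, hi=2, mid=1, arr[mid]=38
38 > 28, search left half
lo=0, hi=0, mid=0, arr[mid]=30
30 > 28, search left half
lo > hi, target not found, return -1
= -1


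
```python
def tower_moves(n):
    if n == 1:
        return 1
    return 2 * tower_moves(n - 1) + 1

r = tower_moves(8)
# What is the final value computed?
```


tower_moves(8)
= 2 * tower_moves(7) + 1
= 2 * (2 * tower_moves(6) + 1) + 1
= 2 * (2 * (2 * tower_moves(5) + 1) + 1) + 1
= 2 * (2 * (2 * (2 * tower_moves(4) + 1) + 1) + 1) + 1
= 2 * (2 * (2 * (2 * (2 * tower_moves(3) + 1) + 1) + 1) + 1) + 1
= 2 * (2 * (2 * (2 * (2 * (2 * tower_moves(2) + 1) + 1) + 1) + 1) + 1) + 1
= 2 * (2 * (2 * (2 * (2 * (2 * (2 * tower_moves(1) + 1) + 1) + 1) + 1) + 1) + 1) + 1
Now compute bottom-up:
tower_moves(1) = 1
tower_moves(2) = 2 * 1 + 1 = 3
tower_moves(3) = 2 * 3 + 1 = 7
tower_moves(4) = 2 * 7 + 1 = 15
tower_moves(5) = 2 * 15 + 1 = 31
tower_moves(6) = 2 * 31 + 1 = 63
tower_moves(7) = 2 * 63 + 1 = 127
tower_moves(8) = 2 * 127 + 1 = 255
= 255


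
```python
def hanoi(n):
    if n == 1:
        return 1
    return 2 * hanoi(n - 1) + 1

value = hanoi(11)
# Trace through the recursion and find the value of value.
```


hanoi(11)
= 2 * hanoi(10) + 1
= 2 * (2 * hanoi(9) + 1) + 1
= 2 * (2 * (2 * hanoi(8) + 1) + 1) + 1
= 2 * (2 * (2 * (2 * hanoi(7) + 1) + 1) + 1) + 1
= 2 * (2 * (2 * (2 * (2 * hanoi(6) + 1) + 1) + 1) + 1) + 1
= 2 * (2 * (2 * (2 * (2 * (2 * hanoi(5) + 1) + 1) + 1) + 1) + 1) + 1
= 2 * (2 * (2 * (2 * (2 * (2 * (2 * hanoi(4) + 1) + 1) + 1) + 1) + 1) + 1) + 1
= 2 * (2 * (2 * (2 * (2 * (2 * (2 * (2 * hanoi(3) + 1) + 1) + 1) + 1) + 1) + 1) + 1) + 1
= 2 * (2 * (2 * (2 * (2 * (2 * (2 * (2 * (2 * hanoi(2) + 1) + 1) + 1) + 1) + 1) + 1) + 1) + 1) + 1
= 2 * (2 * (2 * (2 * (2 * (2 * (2 * (2 * (2 * (2 * hanoi(1) + 1) + 1) + 1) + 1) + 1) + 1) + 1) + 1) + 1) + 1
Now compute bottom-up:
hanoi(1) = 1
hanoi(2) = 2 * 1 + 1 = 3
hanoi(3) = 2 * 3 + 1 = 7
hanoi(4) = 2 * 7 + 1 = 15
hanoi(5) = 2 * 15 + 1 = 31
hanoi(6) = 2 * 31 + 1 = 63
hanoi(7) = 2 * 63 + 1 = 127
hanoi(8) = 2 * 127 + 1 = 255
hanoi(9) = 2 * 255 + 1 = 511
hanoi(10) = 2 * 511 + 1 = 1023
hanoi(11) = 2 * 1023 + 1 = 2047
= 2047


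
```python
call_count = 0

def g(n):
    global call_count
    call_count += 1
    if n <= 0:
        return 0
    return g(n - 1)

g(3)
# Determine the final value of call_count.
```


g(3) calls g(2) calls ... calls g(0)
Total calls: 3 + 1 (for base case) = 4


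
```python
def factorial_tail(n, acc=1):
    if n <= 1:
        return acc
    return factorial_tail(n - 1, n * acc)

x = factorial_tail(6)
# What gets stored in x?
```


factorial_tail(6, 1)
= factorial_tail(5, 6 * 1) = factorial_tail(5, 6)
= factorial_tail(4, 5 * 6) = factorial_tail(4, 30)
= factorial_tail(3, 4 * 30) = factorial_tail(3, 120)
= factorial_tail(2, 3 * 120) = factorial_tail(2, 360)
= factorial_tail(1, 2 * 360) = factorial_tail(1, 720)
n <= 1, return acc = 720


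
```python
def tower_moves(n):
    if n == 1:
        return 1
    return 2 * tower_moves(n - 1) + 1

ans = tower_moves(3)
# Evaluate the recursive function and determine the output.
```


tower_moves(3)
= 2 * tower_moves(2) + 1
= 2 * (2 * tower_moves(1) + 1) + 1
Now compute bottom-up:
tower_moves(1) = 1
tower_moves(2) = 2 * 1 + 1 = 3
tower_moves(3) = 2 * 3 + 1 = 7
= 7


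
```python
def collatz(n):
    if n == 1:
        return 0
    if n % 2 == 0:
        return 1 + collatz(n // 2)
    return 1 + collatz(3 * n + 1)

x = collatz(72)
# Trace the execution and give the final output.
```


collatz(72)
72 is even -> collatz(36)
36 is even -> collatz(18)
18 is even -> collatz(9)
9 is odd -> 3*9+1 = 28 -> collatz(28)
28 is even -> collatz(14)
14 is even -> collatz(7)
7 is odd -> 3*7+1 = 22 -> collatz(22)
22 is even -> collatz(11)
11 is odd -> 3*11+1 = 34 -> collatz(34)
34 is even -> collatz(17)
17 is odd -> 3*17+1 = 52 -> collatz(52)
52 is even -> collatz(26)
26 is even -> collatz(13)
13 is odd -> 3*13+1 = 40 -> collatz(40)
40 is even -> collatz(20)
20 is even -> collatz(10)
10 is even -> collatz(5)
5 is odd -> 3*5+1 = 16 -> collatz(16)
16 is even -> collatz(8)
8 is even -> collatz(4)
4 is even -> collatz(2)
2 is even -> collatz(1)
Reached 1 after 22 steps
= 22
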